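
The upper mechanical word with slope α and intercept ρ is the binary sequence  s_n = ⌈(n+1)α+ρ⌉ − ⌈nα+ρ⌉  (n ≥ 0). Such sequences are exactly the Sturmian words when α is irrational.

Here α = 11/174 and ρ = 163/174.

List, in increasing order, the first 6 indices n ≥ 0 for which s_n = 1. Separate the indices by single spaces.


n=0: ⌈174/174⌉−⌈163/174⌉ = 1−1 = 0
n=1: ⌈185/174⌉−⌈174/174⌉ = 2−1 = 1  ← one
n=2: ⌈196/174⌉−⌈185/174⌉ = 2−2 = 0
n=3: ⌈207/174⌉−⌈196/174⌉ = 2−2 = 0
  …
n=16: ⌈350/174⌉−⌈339/174⌉ = 3−2 = 1  ← one
n=17: ⌈361/174⌉−⌈350/174⌉ = 3−3 = 0
n=18: ⌈372/174⌉−⌈361/174⌉ = 3−3 = 0
  …
n=32: ⌈526/174⌉−⌈515/174⌉ = 4−3 = 1  ← one
n=33: ⌈537/174⌉−⌈526/174⌉ = 4−4 = 0
n=34: ⌈548/174⌉−⌈537/174⌉ = 4−4 = 0
  …
n=48: ⌈702/174⌉−⌈691/174⌉ = 5−4 = 1  ← one
n=49: ⌈713/174⌉−⌈702/174⌉ = 5−5 = 0
n=50: ⌈724/174⌉−⌈713/174⌉ = 5−5 = 0
  …
n=64: ⌈878/174⌉−⌈867/174⌉ = 6−5 = 1  ← one
n=65: ⌈889/174⌉−⌈878/174⌉ = 6−6 = 0
n=66: ⌈900/174⌉−⌈889/174⌉ = 6−6 = 0
  …
n=80: ⌈1054/174⌉−⌈1043/174⌉ = 7−6 = 1  ← one
positions of the first 6 ones: 1 16 32 48 64 80

1 16 32 48 64 80


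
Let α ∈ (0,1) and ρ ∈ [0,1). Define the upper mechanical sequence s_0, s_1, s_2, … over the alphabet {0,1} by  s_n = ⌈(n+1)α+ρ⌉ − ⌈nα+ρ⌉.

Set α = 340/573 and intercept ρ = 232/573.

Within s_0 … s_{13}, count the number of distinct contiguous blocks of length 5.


5

t_n = ⌈(n·340+232)/573⌉ for n = 0 … 14:
  n=0…9: ⌈232/573⌉=1 ⌈572/573⌉=1 ⌈912/573⌉=2 ⌈1252/573⌉=3 ⌈1592/573⌉=3 ⌈1932/573⌉=4 ⌈2272/573⌉=4 ⌈2612/573⌉=5 ⌈2952/573⌉=6 ⌈3292/573⌉=6
  n=10…14: ⌈3632/573⌉=7 ⌈3972/573⌉=7 ⌈4312/573⌉=8 ⌈4652/573⌉=9 ⌈4992/573⌉=9
s_n = t_(n+1) − t_n for n = 0 … 13 gives
prefix = 01101011010110
slide a length-5 window over [0..4] … [9..13] (10 windows); first occurrence of each distinct factor:
  [  0..  4] 01101
  [  1..  5] 11010
  [  2..  6] 10101
  [  3..  7] 01011
  [  4..  8] 10110
  (the other 5 windows repeat one of these)
distinct factors: {01011, 01101, 10101, 10110, 11010}
count = 5  (Sturmian bound for length 5 is 6)


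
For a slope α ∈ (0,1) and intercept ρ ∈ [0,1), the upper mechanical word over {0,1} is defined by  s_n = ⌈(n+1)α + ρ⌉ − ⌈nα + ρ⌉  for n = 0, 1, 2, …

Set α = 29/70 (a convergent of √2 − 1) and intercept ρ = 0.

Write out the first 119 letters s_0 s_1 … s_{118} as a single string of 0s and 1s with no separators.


n=0: ⌈(1·29)/70⌉ − ⌈(0·29)/70⌉ = ⌈29/70⌉ − ⌈0/70⌉ = 1 − 0 = 1
n=1: ⌈(2·29)/70⌉ − ⌈(1·29)/70⌉ = ⌈58/70⌉ − ⌈29/70⌉ = 1 − 1 = 0
n=2: ⌈(3·29)/70⌉ − ⌈(2·29)/70⌉ = ⌈87/70⌉ − ⌈58/70⌉ = 2 − 1 = 1
n=3: ⌈(4·29)/70⌉ − ⌈(3·29)/70⌉ = ⌈116/70⌉ − ⌈87/70⌉ = 2 − 2 = 0
n=4: ⌈(5·29)/70⌉ − ⌈(4·29)/70⌉ = ⌈145/70⌉ − ⌈116/70⌉ = 3 − 2 = 1
n=5: ⌈(6·29)/70⌉ − ⌈(5·29)/70⌉ = ⌈174/70⌉ − ⌈145/70⌉ = 3 − 3 = 0
n=6: ⌈(7·29)/70⌉ − ⌈(6·29)/70⌉ = ⌈203/70⌉ − ⌈174/70⌉ = 3 − 3 = 0
n=7: ⌈(8·29)/70⌉ − ⌈(7·29)/70⌉ = ⌈232/70⌉ − ⌈203/70⌉ = 4 − 3 = 1
n=8: ⌈(9·29)/70⌉ − ⌈(8·29)/70⌉ = ⌈261/70⌉ − ⌈232/70⌉ = 4 − 4 = 0
n=9: ⌈(10·29)/70⌉ − ⌈(9·29)/70⌉ = ⌈290/70⌉ − ⌈261/70⌉ = 5 − 4 = 1
n=10: ⌈(11·29)/70⌉ − ⌈(10·29)/70⌉ = ⌈319/70⌉ − ⌈290/70⌉ = 5 − 5 = 0
n=11: ⌈(12·29)/70⌉ − ⌈(11·29)/70⌉ = ⌈348/70⌉ − ⌈319/70⌉ = 5 − 5 = 0
n=12: ⌈(13·29)/70⌉ − ⌈(12·29)/70⌉ = ⌈377/70⌉ − ⌈348/70⌉ = 6 − 5 = 1
n=13: ⌈(14·29)/70⌉ − ⌈(13·29)/70⌉ = ⌈406/70⌉ − ⌈377/70⌉ = 6 − 6 = 0
n=14: ⌈(15·29)/70⌉ − ⌈(14·29)/70⌉ = ⌈435/70⌉ − ⌈406/70⌉ = 7 − 6 = 1
n=15: ⌈(16·29)/70⌉ − ⌈(15·29)/70⌉ = ⌈464/70⌉ − ⌈435/70⌉ = 7 − 7 = 0
n=16: ⌈(17·29)/70⌉ − ⌈(16·29)/70⌉ = ⌈493/70⌉ − ⌈464/70⌉ = 8 − 7 = 1
n=17: ⌈(18·29)/70⌉ − ⌈(17·29)/70⌉ = ⌈522/70⌉ − ⌈493/70⌉ = 8 − 8 = 0
n=18: ⌈(19·29)/70⌉ − ⌈(18·29)/70⌉ = ⌈551/70⌉ − ⌈522/70⌉ = 8 − 8 = 0
n=19: ⌈(20·29)/70⌉ − ⌈(19·29)/70⌉ = ⌈580/70⌉ − ⌈551/70⌉ = 9 − 8 = 1
n=20: ⌈(21·29)/70⌉ − ⌈(20·29)/70⌉ = ⌈609/70⌉ − ⌈580/70⌉ = 9 − 9 = 0
n=21: ⌈(22·29)/70⌉ − ⌈(21·29)/70⌉ = ⌈638/70⌉ − ⌈609/70⌉ = 10 − 9 = 1
n=22: ⌈(23·29)/70⌉ − ⌈(22·29)/70⌉ = ⌈667/70⌉ − ⌈638/70⌉ = 10 − 10 = 0
n=23: ⌈(24·29)/70⌉ − ⌈(23·29)/70⌉ = ⌈696/70⌉ − ⌈667/70⌉ = 10 − 10 = 0
n=24: ⌈(25·29)/70⌉ − ⌈(24·29)/70⌉ = ⌈725/70⌉ − ⌈696/70⌉ = 11 − 10 = 1
n=25: ⌈(26·29)/70⌉ − ⌈(25·29)/70⌉ = ⌈754/70⌉ − ⌈725/70⌉ = 11 − 11 = 0
n=26: ⌈(27·29)/70⌉ − ⌈(26·29)/70⌉ = ⌈783/70⌉ − ⌈754/70⌉ = 12 − 11 = 1
n=27: ⌈(28·29)/70⌉ − ⌈(27·29)/70⌉ = ⌈812/70⌉ − ⌈783/70⌉ = 12 − 12 = 0
n=28: ⌈(29·29)/70⌉ − ⌈(28·29)/70⌉ = ⌈841/70⌉ − ⌈812/70⌉ = 13 − 12 = 1
n=29: ⌈(30·29)/70⌉ − ⌈(29·29)/70⌉ = ⌈870/70⌉ − ⌈841/70⌉ = 13 − 13 = 0
n=30: ⌈(31·29)/70⌉ − ⌈(30·29)/70⌉ = ⌈899/70⌉ − ⌈870/70⌉ = 13 − 13 = 0
n=31: ⌈(32·29)/70⌉ − ⌈(31·29)/70⌉ = ⌈928/70⌉ − ⌈899/70⌉ = 14 − 13 = 1
n=32: ⌈(33·29)/70⌉ − ⌈(32·29)/70⌉ = ⌈957/70⌉ − ⌈928/70⌉ = 14 − 14 = 0
n=33: ⌈(34·29)/70⌉ − ⌈(33·29)/70⌉ = ⌈986/70⌉ − ⌈957/70⌉ = 15 − 14 = 1
n=34: ⌈(35·29)/70⌉ − ⌈(34·29)/70⌉ = ⌈1015/70⌉ − ⌈986/70⌉ = 15 − 15 = 0
n=35: ⌈(36·29)/70⌉ − ⌈(35·29)/70⌉ = ⌈1044/70⌉ − ⌈1015/70⌉ = 15 − 15 = 0
n=36: ⌈(37·29)/70⌉ − ⌈(36·29)/70⌉ = ⌈1073/70⌉ − ⌈1044/70⌉ = 16 − 15 = 1
n=37: ⌈(38·29)/70⌉ − ⌈(37·29)/70⌉ = ⌈1102/70⌉ − ⌈1073/70⌉ = 16 − 16 = 0
n=38: ⌈(39·29)/70⌉ − ⌈(38·29)/70⌉ = ⌈1131/70⌉ − ⌈1102/70⌉ = 17 − 16 = 1
n=39: ⌈(40·29)/70⌉ − ⌈(39·29)/70⌉ = ⌈1160/70⌉ − ⌈1131/70⌉ = 17 − 17 = 0
n=40: ⌈(41·29)/70⌉ − ⌈(40·29)/70⌉ = ⌈1189/70⌉ − ⌈1160/70⌉ = 17 − 17 = 0
n=41: ⌈(42·29)/70⌉ − ⌈(41·29)/70⌉ = ⌈1218/70⌉ − ⌈1189/70⌉ = 18 − 17 = 1
n=42: ⌈(43·29)/70⌉ − ⌈(42·29)/70⌉ = ⌈1247/70⌉ − ⌈1218/70⌉ = 18 − 18 = 0
n=43: ⌈(44·29)/70⌉ − ⌈(43·29)/70⌉ = ⌈1276/70⌉ − ⌈1247/70⌉ = 19 − 18 = 1
n=44: ⌈(45·29)/70⌉ − ⌈(44·29)/70⌉ = ⌈1305/70⌉ − ⌈1276/70⌉ = 19 − 19 = 0
n=45: ⌈(46·29)/70⌉ − ⌈(45·29)/70⌉ = ⌈1334/70⌉ − ⌈1305/70⌉ = 20 − 19 = 1
n=46: ⌈(47·29)/70⌉ − ⌈(46·29)/70⌉ = ⌈1363/70⌉ − ⌈1334/70⌉ = 20 − 20 = 0
n=47: ⌈(48·29)/70⌉ − ⌈(47·29)/70⌉ = ⌈1392/70⌉ − ⌈1363/70⌉ = 20 − 20 = 0
n=48: ⌈(49·29)/70⌉ − ⌈(48·29)/70⌉ = ⌈1421/70⌉ − ⌈1392/70⌉ = 21 − 20 = 1
n=49: ⌈(50·29)/70⌉ − ⌈(49·29)/70⌉ = ⌈1450/70⌉ − ⌈1421/70⌉ = 21 − 21 = 0
n=50: ⌈(51·29)/70⌉ − ⌈(50·29)/70⌉ = ⌈1479/70⌉ − ⌈1450/70⌉ = 22 − 21 = 1
n=51: ⌈(52·29)/70⌉ − ⌈(51·29)/70⌉ = ⌈1508/70⌉ − ⌈1479/70⌉ = 22 − 22 = 0
n=52: ⌈(53·29)/70⌉ − ⌈(52·29)/70⌉ = ⌈1537/70⌉ − ⌈1508/70⌉ = 22 − 22 = 0
n=53: ⌈(54·29)/70⌉ − ⌈(53·29)/70⌉ = ⌈1566/70⌉ − ⌈1537/70⌉ = 23 − 22 = 1
n=54: ⌈(55·29)/70⌉ − ⌈(54·29)/70⌉ = ⌈1595/70⌉ − ⌈1566/70⌉ = 23 − 23 = 0
n=55: ⌈(56·29)/70⌉ − ⌈(55·29)/70⌉ = ⌈1624/70⌉ − ⌈1595/70⌉ = 24 − 23 = 1
n=56: ⌈(57·29)/70⌉ − ⌈(56·29)/70⌉ = ⌈1653/70⌉ − ⌈1624/70⌉ = 24 − 24 = 0
n=57: ⌈(58·29)/70⌉ − ⌈(57·29)/70⌉ = ⌈1682/70⌉ − ⌈1653/70⌉ = 25 − 24 = 1
n=58: ⌈(59·29)/70⌉ − ⌈(58·29)/70⌉ = ⌈1711/70⌉ − ⌈1682/70⌉ = 25 − 25 = 0
n=59: ⌈(60·29)/70⌉ − ⌈(59·29)/70⌉ = ⌈1740/70⌉ − ⌈1711/70⌉ = 25 − 25 = 0
n=60: ⌈(61·29)/70⌉ − ⌈(60·29)/70⌉ = ⌈1769/70⌉ − ⌈1740/70⌉ = 26 − 25 = 1
n=61: ⌈(62·29)/70⌉ − ⌈(61·29)/70⌉ = ⌈1798/70⌉ − ⌈1769/70⌉ = 26 − 26 = 0
n=62: ⌈(63·29)/70⌉ − ⌈(62·29)/70⌉ = ⌈1827/70⌉ − ⌈1798/70⌉ = 27 − 26 = 1
n=63: ⌈(64·29)/70⌉ − ⌈(63·29)/70⌉ = ⌈1856/70⌉ − ⌈1827/70⌉ = 27 − 27 = 0
n=64: ⌈(65·29)/70⌉ − ⌈(64·29)/70⌉ = ⌈1885/70⌉ − ⌈1856/70⌉ = 27 − 27 = 0
n=65: ⌈(66·29)/70⌉ − ⌈(65·29)/70⌉ = ⌈1914/70⌉ − ⌈1885/70⌉ = 28 − 27 = 1
n=66: ⌈(67·29)/70⌉ − ⌈(66·29)/70⌉ = ⌈1943/70⌉ − ⌈1914/70⌉ = 28 − 28 = 0
n=67: ⌈(68·29)/70⌉ − ⌈(67·29)/70⌉ = ⌈1972/70⌉ − ⌈1943/70⌉ = 29 − 28 = 1
n=68: ⌈(69·29)/70⌉ − ⌈(68·29)/70⌉ = ⌈2001/70⌉ − ⌈1972/70⌉ = 29 − 29 = 0
n=69: ⌈(70·29)/70⌉ − ⌈(69·29)/70⌉ = ⌈2030/70⌉ − ⌈2001/70⌉ = 29 − 29 = 0
n=70: ⌈(71·29)/70⌉ − ⌈(70·29)/70⌉ = ⌈2059/70⌉ − ⌈2030/70⌉ = 30 − 29 = 1
n=71: ⌈(72·29)/70⌉ − ⌈(71·29)/70⌉ = ⌈2088/70⌉ − ⌈2059/70⌉ = 30 − 30 = 0
n=72: ⌈(73·29)/70⌉ − ⌈(72·29)/70⌉ = ⌈2117/70⌉ − ⌈2088/70⌉ = 31 − 30 = 1
n=73: ⌈(74·29)/70⌉ − ⌈(73·29)/70⌉ = ⌈2146/70⌉ − ⌈2117/70⌉ = 31 − 31 = 0
n=74: ⌈(75·29)/70⌉ − ⌈(74·29)/70⌉ = ⌈2175/70⌉ − ⌈2146/70⌉ = 32 − 31 = 1
n=75: ⌈(76·29)/70⌉ − ⌈(75·29)/70⌉ = ⌈2204/70⌉ − ⌈2175/70⌉ = 32 − 32 = 0
n=76: ⌈(77·29)/70⌉ − ⌈(76·29)/70⌉ = ⌈2233/70⌉ − ⌈2204/70⌉ = 32 − 32 = 0
n=77: ⌈(78·29)/70⌉ − ⌈(77·29)/70⌉ = ⌈2262/70⌉ − ⌈2233/70⌉ = 33 − 32 = 1
n=78: ⌈(79·29)/70⌉ − ⌈(78·29)/70⌉ = ⌈2291/70⌉ − ⌈2262/70⌉ = 33 − 33 = 0
n=79: ⌈(80·29)/70⌉ − ⌈(79·29)/70⌉ = ⌈2320/70⌉ − ⌈2291/70⌉ = 34 − 33 = 1
n=80: ⌈(81·29)/70⌉ − ⌈(80·29)/70⌉ = ⌈2349/70⌉ − ⌈2320/70⌉ = 34 − 34 = 0
n=81: ⌈(82·29)/70⌉ − ⌈(81·29)/70⌉ = ⌈2378/70⌉ − ⌈2349/70⌉ = 34 − 34 = 0
n=82: ⌈(83·29)/70⌉ − ⌈(82·29)/70⌉ = ⌈2407/70⌉ − ⌈2378/70⌉ = 35 − 34 = 1
n=83: ⌈(84·29)/70⌉ − ⌈(83·29)/70⌉ = ⌈2436/70⌉ − ⌈2407/70⌉ = 35 − 35 = 0
n=84: ⌈(85·29)/70⌉ − ⌈(84·29)/70⌉ = ⌈2465/70⌉ − ⌈2436/70⌉ = 36 − 35 = 1
n=85: ⌈(86·29)/70⌉ − ⌈(85·29)/70⌉ = ⌈2494/70⌉ − ⌈2465/70⌉ = 36 − 36 = 0
n=86: ⌈(87·29)/70⌉ − ⌈(86·29)/70⌉ = ⌈2523/70⌉ − ⌈2494/70⌉ = 37 − 36 = 1
n=87: ⌈(88·29)/70⌉ − ⌈(87·29)/70⌉ = ⌈2552/70⌉ − ⌈2523/70⌉ = 37 − 37 = 0
n=88: ⌈(89·29)/70⌉ − ⌈(88·29)/70⌉ = ⌈2581/70⌉ − ⌈2552/70⌉ = 37 − 37 = 0
n=89: ⌈(90·29)/70⌉ − ⌈(89·29)/70⌉ = ⌈2610/70⌉ − ⌈2581/70⌉ = 38 − 37 = 1
n=90: ⌈(91·29)/70⌉ − ⌈(90·29)/70⌉ = ⌈2639/70⌉ − ⌈2610/70⌉ = 38 − 38 = 0
n=91: ⌈(92·29)/70⌉ − ⌈(91·29)/70⌉ = ⌈2668/70⌉ − ⌈2639/70⌉ = 39 − 38 = 1
n=92: ⌈(93·29)/70⌉ − ⌈(92·29)/70⌉ = ⌈2697/70⌉ − ⌈2668/70⌉ = 39 − 39 = 0
n=93: ⌈(94·29)/70⌉ − ⌈(93·29)/70⌉ = ⌈2726/70⌉ − ⌈2697/70⌉ = 39 − 39 = 0
n=94: ⌈(95·29)/70⌉ − ⌈(94·29)/70⌉ = ⌈2755/70⌉ − ⌈2726/70⌉ = 40 − 39 = 1
n=95: ⌈(96·29)/70⌉ − ⌈(95·29)/70⌉ = ⌈2784/70⌉ − ⌈2755/70⌉ = 40 − 40 = 0
n=96: ⌈(97·29)/70⌉ − ⌈(96·29)/70⌉ = ⌈2813/70⌉ − ⌈2784/70⌉ = 41 − 40 = 1
n=97: ⌈(98·29)/70⌉ − ⌈(97·29)/70⌉ = ⌈2842/70⌉ − ⌈2813/70⌉ = 41 − 41 = 0
n=98: ⌈(99·29)/70⌉ − ⌈(98·29)/70⌉ = ⌈2871/70⌉ − ⌈2842/70⌉ = 42 − 41 = 1
n=99: ⌈(100·29)/70⌉ − ⌈(99·29)/70⌉ = ⌈2900/70⌉ − ⌈2871/70⌉ = 42 − 42 = 0
n=100: ⌈(101·29)/70⌉ − ⌈(100·29)/70⌉ = ⌈2929/70⌉ − ⌈2900/70⌉ = 42 − 42 = 0
n=101: ⌈(102·29)/70⌉ − ⌈(101·29)/70⌉ = ⌈2958/70⌉ − ⌈2929/70⌉ = 43 − 42 = 1
n=102: ⌈(103·29)/70⌉ − ⌈(102·29)/70⌉ = ⌈2987/70⌉ − ⌈2958/70⌉ = 43 − 43 = 0
n=103: ⌈(104·29)/70⌉ − ⌈(103·29)/70⌉ = ⌈3016/70⌉ − ⌈2987/70⌉ = 44 − 43 = 1
n=104: ⌈(105·29)/70⌉ − ⌈(104·29)/70⌉ = ⌈3045/70⌉ − ⌈3016/70⌉ = 44 − 44 = 0
n=105: ⌈(106·29)/70⌉ − ⌈(105·29)/70⌉ = ⌈3074/70⌉ − ⌈3045/70⌉ = 44 − 44 = 0
n=106: ⌈(107·29)/70⌉ − ⌈(106·29)/70⌉ = ⌈3103/70⌉ − ⌈3074/70⌉ = 45 − 44 = 1
n=107: ⌈(108·29)/70⌉ − ⌈(107·29)/70⌉ = ⌈3132/70⌉ − ⌈3103/70⌉ = 45 − 45 = 0
n=108: ⌈(109·29)/70⌉ − ⌈(108·29)/70⌉ = ⌈3161/70⌉ − ⌈3132/70⌉ = 46 − 45 = 1
n=109: ⌈(110·29)/70⌉ − ⌈(109·29)/70⌉ = ⌈3190/70⌉ − ⌈3161/70⌉ = 46 − 46 = 0
n=110: ⌈(111·29)/70⌉ − ⌈(110·29)/70⌉ = ⌈3219/70⌉ − ⌈3190/70⌉ = 46 − 46 = 0
n=111: ⌈(112·29)/70⌉ − ⌈(111·29)/70⌉ = ⌈3248/70⌉ − ⌈3219/70⌉ = 47 − 46 = 1
n=112: ⌈(113·29)/70⌉ − ⌈(112·29)/70⌉ = ⌈3277/70⌉ − ⌈3248/70⌉ = 47 − 47 = 0
n=113: ⌈(114·29)/70⌉ − ⌈(113·29)/70⌉ = ⌈3306/70⌉ − ⌈3277/70⌉ = 48 − 47 = 1
n=114: ⌈(115·29)/70⌉ − ⌈(114·29)/70⌉ = ⌈3335/70⌉ − ⌈3306/70⌉ = 48 − 48 = 0
n=115: ⌈(116·29)/70⌉ − ⌈(115·29)/70⌉ = ⌈3364/70⌉ − ⌈3335/70⌉ = 49 − 48 = 1
n=116: ⌈(117·29)/70⌉ − ⌈(116·29)/70⌉ = ⌈3393/70⌉ − ⌈3364/70⌉ = 49 − 49 = 0
n=117: ⌈(118·29)/70⌉ − ⌈(117·29)/70⌉ = ⌈3422/70⌉ − ⌈3393/70⌉ = 49 − 49 = 0
n=118: ⌈(119·29)/70⌉ − ⌈(118·29)/70⌉ = ⌈3451/70⌉ − ⌈3422/70⌉ = 50 − 49 = 1

10101001010010101001010010101001010010100101010010100101010010100101001010100101001010100101001010100101001010010101001


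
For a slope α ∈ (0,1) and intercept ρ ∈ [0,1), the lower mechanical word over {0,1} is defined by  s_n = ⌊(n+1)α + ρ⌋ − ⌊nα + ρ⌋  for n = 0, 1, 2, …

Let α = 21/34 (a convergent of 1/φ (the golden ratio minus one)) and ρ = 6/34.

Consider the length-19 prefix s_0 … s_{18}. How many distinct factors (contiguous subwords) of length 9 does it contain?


9

t_n = ⌊(n·21+6)/34⌋ for n = 0 … 19:
  n=0…9: ⌊6/34⌋=0 ⌊27/34⌋=0 ⌊48/34⌋=1 ⌊69/34⌋=2 ⌊90/34⌋=2 ⌊111/34⌋=3 ⌊132/34⌋=3 ⌊153/34⌋=4 ⌊174/34⌋=5 ⌊195/34⌋=5
  n=10…19: ⌊216/34⌋=6 ⌊237/34⌋=6 ⌊258/34⌋=7 ⌊279/34⌋=8 ⌊300/34⌋=8 ⌊321/34⌋=9 ⌊342/34⌋=10 ⌊363/34⌋=10 ⌊384/34⌋=11 ⌊405/34⌋=11
s_n = t_(n+1) − t_n for n = 0 … 18 gives
prefix = 0110101101011011010
slide a length-9 window over [0..8] … [10..18] (11 windows); first occurrence of each distinct factor:
  [  0..  8] 011010110
  [  1..  9] 110101101
  [  2.. 10] 101011010
  [  3.. 11] 010110101
  [  4.. 12] 101101011
  [  7.. 15] 101011011
  [  8.. 16] 010110110
  [  9.. 17] 101101101
  [ 10.. 18] 011011010
  (the other 2 windows repeat one of these)
distinct factors: {010110101, 010110110, 011010110, 011011010, 101011010, 101011011, 101101011, 101101101, 110101101}
count = 9  (Sturmian bound for length 9 is 10)


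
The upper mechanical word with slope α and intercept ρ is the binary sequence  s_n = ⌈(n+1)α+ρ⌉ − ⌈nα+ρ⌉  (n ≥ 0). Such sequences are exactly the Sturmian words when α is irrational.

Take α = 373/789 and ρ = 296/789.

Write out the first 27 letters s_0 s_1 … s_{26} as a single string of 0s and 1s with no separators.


n=0: ⌈(1·373+296)/789⌉ − ⌈(0·373+296)/789⌉ = ⌈669/789⌉ − ⌈296/789⌉ = 1 − 1 = 0
n=1: ⌈(2·373+296)/789⌉ − ⌈(1·373+296)/789⌉ = ⌈1042/789⌉ − ⌈669/789⌉ = 2 − 1 = 1
n=2: ⌈(3·373+296)/789⌉ − ⌈(2·373+296)/789⌉ = ⌈1415/789⌉ − ⌈1042/789⌉ = 2 − 2 = 0
n=3: ⌈(4·373+296)/789⌉ − ⌈(3·373+296)/789⌉ = ⌈1788/789⌉ − ⌈1415/789⌉ = 3 − 2 = 1
n=4: ⌈(5·373+296)/789⌉ − ⌈(4·373+296)/789⌉ = ⌈2161/789⌉ − ⌈1788/789⌉ = 3 − 3 = 0
n=5: ⌈(6·373+296)/789⌉ − ⌈(5·373+296)/789⌉ = ⌈2534/789⌉ − ⌈2161/789⌉ = 4 − 3 = 1
n=6: ⌈(7·373+296)/789⌉ − ⌈(6·373+296)/789⌉ = ⌈2907/789⌉ − ⌈2534/789⌉ = 4 − 4 = 0
n=7: ⌈(8·373+296)/789⌉ − ⌈(7·373+296)/789⌉ = ⌈3280/789⌉ − ⌈2907/789⌉ = 5 − 4 = 1
n=8: ⌈(9·373+296)/789⌉ − ⌈(8·373+296)/789⌉ = ⌈3653/789⌉ − ⌈3280/789⌉ = 5 − 5 = 0
n=9: ⌈(10·373+296)/789⌉ − ⌈(9·373+296)/789⌉ = ⌈4026/789⌉ − ⌈3653/789⌉ = 6 − 5 = 1
n=10: ⌈(11·373+296)/789⌉ − ⌈(10·373+296)/789⌉ = ⌈4399/789⌉ − ⌈4026/789⌉ = 6 − 6 = 0
n=11: ⌈(12·373+296)/789⌉ − ⌈(11·373+296)/789⌉ = ⌈4772/789⌉ − ⌈4399/789⌉ = 7 − 6 = 1
n=12: ⌈(13·373+296)/789⌉ − ⌈(12·373+296)/789⌉ = ⌈5145/789⌉ − ⌈4772/789⌉ = 7 − 7 = 0
n=13: ⌈(14·373+296)/789⌉ − ⌈(13·373+296)/789⌉ = ⌈5518/789⌉ − ⌈5145/789⌉ = 7 − 7 = 0
n=14: ⌈(15·373+296)/789⌉ − ⌈(14·373+296)/789⌉ = ⌈5891/789⌉ − ⌈5518/789⌉ = 8 − 7 = 1
n=15: ⌈(16·373+296)/789⌉ − ⌈(15·373+296)/789⌉ = ⌈6264/789⌉ − ⌈5891/789⌉ = 8 − 8 = 0
n=16: ⌈(17·373+296)/789⌉ − ⌈(16·373+296)/789⌉ = ⌈6637/789⌉ − ⌈6264/789⌉ = 9 − 8 = 1
n=17: ⌈(18·373+296)/789⌉ − ⌈(17·373+296)/789⌉ = ⌈7010/789⌉ − ⌈6637/789⌉ = 9 − 9 = 0
n=18: ⌈(19·373+296)/789⌉ − ⌈(18·373+296)/789⌉ = ⌈7383/789⌉ − ⌈7010/789⌉ = 10 − 9 = 1
n=19: ⌈(20·373+296)/789⌉ − ⌈(19·373+296)/789⌉ = ⌈7756/789⌉ − ⌈7383/789⌉ = 10 − 10 = 0
n=20: ⌈(21·373+296)/789⌉ − ⌈(20·373+296)/789⌉ = ⌈8129/789⌉ − ⌈7756/789⌉ = 11 − 10 = 1
n=21: ⌈(22·373+296)/789⌉ − ⌈(21·373+296)/789⌉ = ⌈8502/789⌉ − ⌈8129/789⌉ = 11 − 11 = 0
n=22: ⌈(23·373+296)/789⌉ − ⌈(22·373+296)/789⌉ = ⌈8875/789⌉ − ⌈8502/789⌉ = 12 − 11 = 1
n=23: ⌈(24·373+296)/789⌉ − ⌈(23·373+296)/789⌉ = ⌈9248/789⌉ − ⌈8875/789⌉ = 12 − 12 = 0
n=24: ⌈(25·373+296)/789⌉ − ⌈(24·373+296)/789⌉ = ⌈9621/789⌉ − ⌈9248/789⌉ = 13 − 12 = 1
n=25: ⌈(26·373+296)/789⌉ − ⌈(25·373+296)/789⌉ = ⌈9994/789⌉ − ⌈9621/789⌉ = 13 − 13 = 0
n=26: ⌈(27·373+296)/789⌉ − ⌈(26·373+296)/789⌉ = ⌈10367/789⌉ − ⌈9994/789⌉ = 14 − 13 = 1

010101010101001010101010101


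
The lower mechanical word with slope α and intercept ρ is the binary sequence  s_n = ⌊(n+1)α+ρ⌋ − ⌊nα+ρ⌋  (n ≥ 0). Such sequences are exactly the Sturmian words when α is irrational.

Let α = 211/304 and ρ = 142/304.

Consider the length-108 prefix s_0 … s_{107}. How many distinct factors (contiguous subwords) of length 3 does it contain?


t_n = ⌊(n·211+142)/304⌋ for n = 0 … 108:
  n=0…9: ⌊142/304⌋=0 ⌊353/304⌋=1 ⌊564/304⌋=1 ⌊775/304⌋=2 ⌊986/304⌋=3 ⌊1197/304⌋=3 ⌊1408/304⌋=4 ⌊1619/304⌋=5 ⌊1830/304⌋=6 ⌊2041/304⌋=6
  n=10…19: ⌊2252/304⌋=7 ⌊2463/304⌋=8 ⌊2674/304⌋=8 ⌊2885/304⌋=9 ⌊3096/304⌋=10 ⌊3307/304⌋=10 ⌊3518/304⌋=11 ⌊3729/304⌋=12 ⌊3940/304⌋=12 ⌊4151/304⌋=13
  n=20…29: ⌊4362/304⌋=14 ⌊4573/304⌋=15 ⌊4784/304⌋=15 ⌊4995/304⌋=16 ⌊5206/304⌋=17 ⌊5417/304⌋=17 ⌊5628/304⌋=18 ⌊5839/304⌋=19 ⌊6050/304⌋=19 ⌊6261/304⌋=20
  n=30…39: ⌊6472/304⌋=21 ⌊6683/304⌋=21 ⌊6894/304⌋=22 ⌊7105/304⌋=23 ⌊7316/304⌋=24 ⌊7527/304⌋=24 ⌊7738/304⌋=25 ⌊7949/304⌋=26 ⌊8160/304⌋=26 ⌊8371/304⌋=27
  n=40…49: ⌊8582/304⌋=28 ⌊8793/304⌋=28 ⌊9004/304⌋=29 ⌊9215/304⌋=30 ⌊9426/304⌋=31 ⌊9637/304⌋=31 ⌊9848/304⌋=32 ⌊10059/304⌋=33 ⌊10270/304⌋=33 ⌊10481/304⌋=34
  n=50…59: ⌊10692/304⌋=35 ⌊10903/304⌋=35 ⌊11114/304⌋=36 ⌊11325/304⌋=37 ⌊11536/304⌋=37 ⌊11747/304⌋=38 ⌊11958/304⌋=39 ⌊12169/304⌋=40 ⌊12380/304⌋=40 ⌊12591/304⌋=41
  n=60…69: ⌊12802/304⌋=42 ⌊13013/304⌋=42 ⌊13224/304⌋=43 ⌊13435/304⌋=44 ⌊13646/304⌋=44 ⌊13857/304⌋=45 ⌊14068/304⌋=46 ⌊14279/304⌋=46 ⌊14490/304⌋=47 ⌊14701/304⌋=48
  n=70…79: ⌊14912/304⌋=49 ⌊15123/304⌋=49 ⌊15334/304⌋=50 ⌊15545/304⌋=51 ⌊15756/304⌋=51 ⌊15967/304⌋=52 ⌊16178/304⌋=53 ⌊16389/304⌋=53 ⌊16600/304⌋=54 ⌊16811/304⌋=55
  n=80…89: ⌊17022/304⌋=55 ⌊17233/304⌋=56 ⌊17444/304⌋=57 ⌊17655/304⌋=58 ⌊17866/304⌋=58 ⌊18077/304⌋=59 ⌊18288/304⌋=60 ⌊18499/304⌋=60 ⌊18710/304⌋=61 ⌊18921/304⌋=62
  n=90…99: ⌊19132/304⌋=62 ⌊19343/304⌋=63 ⌊19554/304⌋=64 ⌊19765/304⌋=65 ⌊19976/304⌋=65 ⌊20187/304⌋=66 ⌊20398/304⌋=67 ⌊20609/304⌋=67 ⌊20820/304⌋=68 ⌊21031/304⌋=69
  n=100…108: ⌊21242/304⌋=69 ⌊21453/304⌋=70 ⌊21664/304⌋=71 ⌊21875/304⌋=71 ⌊22086/304⌋=72 ⌊22297/304⌋=73 ⌊22508/304⌋=74 ⌊22719/304⌋=74 ⌊22930/304⌋=75
s_n = t_(n+1) − t_n for n = 0 … 107 gives
prefix = 101101110110110110111011011011011101101101110110110110111011011011011101101101101110110110111011011011011101
slide a length-3 window over [0..2] … [105..107] (106 windows); first occurrence of each distinct factor:
  [  0..  2] 101
  [  1..  3] 011
  [  2..  4] 110
  [  5..  7] 111
  (the other 102 windows repeat one of these)
distinct factors: {011, 101, 110, 111}
count = 4  (Sturmian bound for length 3 is 4)

4


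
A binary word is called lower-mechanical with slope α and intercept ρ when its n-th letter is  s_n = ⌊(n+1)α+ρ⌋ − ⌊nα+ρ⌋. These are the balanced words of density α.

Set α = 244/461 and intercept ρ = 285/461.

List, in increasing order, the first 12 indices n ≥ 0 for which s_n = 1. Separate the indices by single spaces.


0 2 4 6 8 10 12 13 15 17 19 21

n=0: ⌊529/461⌋−⌊285/461⌋ = 1−0 = 1  ← one
n=1: ⌊773/461⌋−⌊529/461⌋ = 1−1 = 0
n=2: ⌊1017/461⌋−⌊773/461⌋ = 2−1 = 1  ← one
n=3: ⌊1261/461⌋−⌊1017/461⌋ = 2−2 = 0
n=4: ⌊1505/461⌋−⌊1261/461⌋ = 3−2 = 1  ← one
n=5: ⌊1749/461⌋−⌊1505/461⌋ = 3−3 = 0
n=6: ⌊1993/461⌋−⌊1749/461⌋ = 4−3 = 1  ← one
n=7: ⌊2237/461⌋−⌊1993/461⌋ = 4−4 = 0
n=8: ⌊2481/461⌋−⌊2237/461⌋ = 5−4 = 1  ← one
n=9: ⌊2725/461⌋−⌊2481/461⌋ = 5−5 = 0
n=10: ⌊2969/461⌋−⌊2725/461⌋ = 6−5 = 1  ← one
n=11: ⌊3213/461⌋−⌊2969/461⌋ = 6−6 = 0
n=12: ⌊3457/461⌋−⌊3213/461⌋ = 7−6 = 1  ← one
n=13: ⌊3701/461⌋−⌊3457/461⌋ = 8−7 = 1  ← one
n=14: ⌊3945/461⌋−⌊3701/461⌋ = 8−8 = 0
n=15: ⌊4189/461⌋−⌊3945/461⌋ = 9−8 = 1  ← one
n=16: ⌊4433/461⌋−⌊4189/461⌋ = 9−9 = 0
n=17: ⌊4677/461⌋−⌊4433/461⌋ = 10−9 = 1  ← one
n=18: ⌊4921/461⌋−⌊4677/461⌋ = 10−10 = 0
n=19: ⌊5165/461⌋−⌊4921/461⌋ = 11−10 = 1  ← one
n=20: ⌊5409/461⌋−⌊5165/461⌋ = 11−11 = 0
n=21: ⌊5653/461⌋−⌊5409/461⌋ = 12−11 = 1  ← one
positions of the first 12 ones: 0 2 4 6 8 10 12 13 15 17 19 21


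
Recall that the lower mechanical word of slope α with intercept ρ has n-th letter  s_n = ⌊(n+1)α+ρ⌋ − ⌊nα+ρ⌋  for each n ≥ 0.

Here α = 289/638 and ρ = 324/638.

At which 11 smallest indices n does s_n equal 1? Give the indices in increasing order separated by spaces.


1 3 5 7 9 12 14 16 18 20 23

n=0: ⌊613/638⌋−⌊324/638⌋ = 0−0 = 0
n=1: ⌊902/638⌋−⌊613/638⌋ = 1−0 = 1  ← one
n=2: ⌊1191/638⌋−⌊902/638⌋ = 1−1 = 0
n=3: ⌊1480/638⌋−⌊1191/638⌋ = 2−1 = 1  ← one
n=4: ⌊1769/638⌋−⌊1480/638⌋ = 2−2 = 0
n=5: ⌊2058/638⌋−⌊1769/638⌋ = 3−2 = 1  ← one
n=6: ⌊2347/638⌋−⌊2058/638⌋ = 3−3 = 0
n=7: ⌊2636/638⌋−⌊2347/638⌋ = 4−3 = 1  ← one
n=8: ⌊2925/638⌋−⌊2636/638⌋ = 4−4 = 0
n=9: ⌊3214/638⌋−⌊2925/638⌋ = 5−4 = 1  ← one
n=10: ⌊3503/638⌋−⌊3214/638⌋ = 5−5 = 0
n=11: ⌊3792/638⌋−⌊3503/638⌋ = 5−5 = 0
n=12: ⌊4081/638⌋−⌊3792/638⌋ = 6−5 = 1  ← one
n=13: ⌊4370/638⌋−⌊4081/638⌋ = 6−6 = 0
n=14: ⌊4659/638⌋−⌊4370/638⌋ = 7−6 = 1  ← one
n=15: ⌊4948/638⌋−⌊4659/638⌋ = 7−7 = 0
n=16: ⌊5237/638⌋−⌊4948/638⌋ = 8−7 = 1  ← one
n=17: ⌊5526/638⌋−⌊5237/638⌋ = 8−8 = 0
n=18: ⌊5815/638⌋−⌊5526/638⌋ = 9−8 = 1  ← one
n=19: ⌊6104/638⌋−⌊5815/638⌋ = 9−9 = 0
n=20: ⌊6393/638⌋−⌊6104/638⌋ = 10−9 = 1  ← one
n=21: ⌊6682/638⌋−⌊6393/638⌋ = 10−10 = 0
n=22: ⌊6971/638⌋−⌊6682/638⌋ = 10−10 = 0
n=23: ⌊7260/638⌋−⌊6971/638⌋ = 11−10 = 1  ← one
positions of the first 11 ones: 1 3 5 7 9 12 14 16 18 20 23


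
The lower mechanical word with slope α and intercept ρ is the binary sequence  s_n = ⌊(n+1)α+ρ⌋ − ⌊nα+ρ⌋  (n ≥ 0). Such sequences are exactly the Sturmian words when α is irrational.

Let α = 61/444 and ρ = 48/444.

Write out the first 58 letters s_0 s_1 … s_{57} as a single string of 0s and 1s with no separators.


0000001000000100000001000000100000010000001000000010000001

n=0: ⌊(1·61+48)/444⌋ − ⌊(0·61+48)/444⌋ = ⌊109/444⌋ − ⌊48/444⌋ = 0 − 0 = 0
n=1: ⌊(2·61+48)/444⌋ − ⌊(1·61+48)/444⌋ = ⌊170/444⌋ − ⌊109/444⌋ = 0 − 0 = 0
n=2: ⌊(3·61+48)/444⌋ − ⌊(2·61+48)/444⌋ = ⌊231/444⌋ − ⌊170/444⌋ = 0 − 0 = 0
n=3: ⌊(4·61+48)/444⌋ − ⌊(3·61+48)/444⌋ = ⌊292/444⌋ − ⌊231/444⌋ = 0 − 0 = 0
n=4: ⌊(5·61+48)/444⌋ − ⌊(4·61+48)/444⌋ = ⌊353/444⌋ − ⌊292/444⌋ = 0 − 0 = 0
n=5: ⌊(6·61+48)/444⌋ − ⌊(5·61+48)/444⌋ = ⌊414/444⌋ − ⌊353/444⌋ = 0 − 0 = 0
n=6: ⌊(7·61+48)/444⌋ − ⌊(6·61+48)/444⌋ = ⌊475/444⌋ − ⌊414/444⌋ = 1 − 0 = 1
n=7: ⌊(8·61+48)/444⌋ − ⌊(7·61+48)/444⌋ = ⌊536/444⌋ − ⌊475/444⌋ = 1 − 1 = 0
n=8: ⌊(9·61+48)/444⌋ − ⌊(8·61+48)/444⌋ = ⌊597/444⌋ − ⌊536/444⌋ = 1 − 1 = 0
n=9: ⌊(10·61+48)/444⌋ − ⌊(9·61+48)/444⌋ = ⌊658/444⌋ − ⌊597/444⌋ = 1 − 1 = 0
n=10: ⌊(11·61+48)/444⌋ − ⌊(10·61+48)/444⌋ = ⌊719/444⌋ − ⌊658/444⌋ = 1 − 1 = 0
n=11: ⌊(12·61+48)/444⌋ − ⌊(11·61+48)/444⌋ = ⌊780/444⌋ − ⌊719/444⌋ = 1 − 1 = 0
n=12: ⌊(13·61+48)/444⌋ − ⌊(12·61+48)/444⌋ = ⌊841/444⌋ − ⌊780/444⌋ = 1 − 1 = 0
n=13: ⌊(14·61+48)/444⌋ − ⌊(13·61+48)/444⌋ = ⌊902/444⌋ − ⌊841/444⌋ = 2 − 1 = 1
n=14: ⌊(15·61+48)/444⌋ − ⌊(14·61+48)/444⌋ = ⌊963/444⌋ − ⌊902/444⌋ = 2 − 2 = 0
n=15: ⌊(16·61+48)/444⌋ − ⌊(15·61+48)/444⌋ = ⌊1024/444⌋ − ⌊963/444⌋ = 2 − 2 = 0
n=16: ⌊(17·61+48)/444⌋ − ⌊(16·61+48)/444⌋ = ⌊1085/444⌋ − ⌊1024/444⌋ = 2 − 2 = 0
n=17: ⌊(18·61+48)/444⌋ − ⌊(17·61+48)/444⌋ = ⌊1146/444⌋ − ⌊1085/444⌋ = 2 − 2 = 0
n=18: ⌊(19·61+48)/444⌋ − ⌊(18·61+48)/444⌋ = ⌊1207/444⌋ − ⌊1146/444⌋ = 2 − 2 = 0
n=19: ⌊(20·61+48)/444⌋ − ⌊(19·61+48)/444⌋ = ⌊1268/444⌋ − ⌊1207/444⌋ = 2 − 2 = 0
n=20: ⌊(21·61+48)/444⌋ − ⌊(20·61+48)/444⌋ = ⌊1329/444⌋ − ⌊1268/444⌋ = 2 − 2 = 0
n=21: ⌊(22·61+48)/444⌋ − ⌊(21·61+48)/444⌋ = ⌊1390/444⌋ − ⌊1329/444⌋ = 3 − 2 = 1
n=22: ⌊(23·61+48)/444⌋ − ⌊(22·61+48)/444⌋ = ⌊1451/444⌋ − ⌊1390/444⌋ = 3 − 3 = 0
n=23: ⌊(24·61+48)/444⌋ − ⌊(23·61+48)/444⌋ = ⌊1512/444⌋ − ⌊1451/444⌋ = 3 − 3 = 0
n=24: ⌊(25·61+48)/444⌋ − ⌊(24·61+48)/444⌋ = ⌊1573/444⌋ − ⌊1512/444⌋ = 3 − 3 = 0
n=25: ⌊(26·61+48)/444⌋ − ⌊(25·61+48)/444⌋ = ⌊1634/444⌋ − ⌊1573/444⌋ = 3 − 3 = 0
n=26: ⌊(27·61+48)/444⌋ − ⌊(26·61+48)/444⌋ = ⌊1695/444⌋ − ⌊1634/444⌋ = 3 − 3 = 0
n=27: ⌊(28·61+48)/444⌋ − ⌊(27·61+48)/444⌋ = ⌊1756/444⌋ − ⌊1695/444⌋ = 3 − 3 = 0
n=28: ⌊(29·61+48)/444⌋ − ⌊(28·61+48)/444⌋ = ⌊1817/444⌋ − ⌊1756/444⌋ = 4 − 3 = 1
n=29: ⌊(30·61+48)/444⌋ − ⌊(29·61+48)/444⌋ = ⌊1878/444⌋ − ⌊1817/444⌋ = 4 − 4 = 0
n=30: ⌊(31·61+48)/444⌋ − ⌊(30·61+48)/444⌋ = ⌊1939/444⌋ − ⌊1878/444⌋ = 4 − 4 = 0
n=31: ⌊(32·61+48)/444⌋ − ⌊(31·61+48)/444⌋ = ⌊2000/444⌋ − ⌊1939/444⌋ = 4 − 4 = 0
n=32: ⌊(33·61+48)/444⌋ − ⌊(32·61+48)/444⌋ = ⌊2061/444⌋ − ⌊2000/444⌋ = 4 − 4 = 0
n=33: ⌊(34·61+48)/444⌋ − ⌊(33·61+48)/444⌋ = ⌊2122/444⌋ − ⌊2061/444⌋ = 4 − 4 = 0
n=34: ⌊(35·61+48)/444⌋ − ⌊(34·61+48)/444⌋ = ⌊2183/444⌋ − ⌊2122/444⌋ = 4 − 4 = 0
n=35: ⌊(36·61+48)/444⌋ − ⌊(35·61+48)/444⌋ = ⌊2244/444⌋ − ⌊2183/444⌋ = 5 − 4 = 1
n=36: ⌊(37·61+48)/444⌋ − ⌊(36·61+48)/444⌋ = ⌊2305/444⌋ − ⌊2244/444⌋ = 5 − 5 = 0
n=37: ⌊(38·61+48)/444⌋ − ⌊(37·61+48)/444⌋ = ⌊2366/444⌋ − ⌊2305/444⌋ = 5 − 5 = 0
n=38: ⌊(39·61+48)/444⌋ − ⌊(38·61+48)/444⌋ = ⌊2427/444⌋ − ⌊2366/444⌋ = 5 − 5 = 0
n=39: ⌊(40·61+48)/444⌋ − ⌊(39·61+48)/444⌋ = ⌊2488/444⌋ − ⌊2427/444⌋ = 5 − 5 = 0
n=40: ⌊(41·61+48)/444⌋ − ⌊(40·61+48)/444⌋ = ⌊2549/444⌋ − ⌊2488/444⌋ = 5 − 5 = 0
n=41: ⌊(42·61+48)/444⌋ − ⌊(41·61+48)/444⌋ = ⌊2610/444⌋ − ⌊2549/444⌋ = 5 − 5 = 0
n=42: ⌊(43·61+48)/444⌋ − ⌊(42·61+48)/444⌋ = ⌊2671/444⌋ − ⌊2610/444⌋ = 6 − 5 = 1
n=43: ⌊(44·61+48)/444⌋ − ⌊(43·61+48)/444⌋ = ⌊2732/444⌋ − ⌊2671/444⌋ = 6 − 6 = 0
n=44: ⌊(45·61+48)/444⌋ − ⌊(44·61+48)/444⌋ = ⌊2793/444⌋ − ⌊2732/444⌋ = 6 − 6 = 0
n=45: ⌊(46·61+48)/444⌋ − ⌊(45·61+48)/444⌋ = ⌊2854/444⌋ − ⌊2793/444⌋ = 6 − 6 = 0
n=46: ⌊(47·61+48)/444⌋ − ⌊(46·61+48)/444⌋ = ⌊2915/444⌋ − ⌊2854/444⌋ = 6 − 6 = 0
n=47: ⌊(48·61+48)/444⌋ − ⌊(47·61+48)/444⌋ = ⌊2976/444⌋ − ⌊2915/444⌋ = 6 − 6 = 0
n=48: ⌊(49·61+48)/444⌋ − ⌊(48·61+48)/444⌋ = ⌊3037/444⌋ − ⌊2976/444⌋ = 6 − 6 = 0
n=49: ⌊(50·61+48)/444⌋ − ⌊(49·61+48)/444⌋ = ⌊3098/444⌋ − ⌊3037/444⌋ = 6 − 6 = 0
n=50: ⌊(51·61+48)/444⌋ − ⌊(50·61+48)/444⌋ = ⌊3159/444⌋ − ⌊3098/444⌋ = 7 − 6 = 1
n=51: ⌊(52·61+48)/444⌋ − ⌊(51·61+48)/444⌋ = ⌊3220/444⌋ − ⌊3159/444⌋ = 7 − 7 = 0
n=52: ⌊(53·61+48)/444⌋ − ⌊(52·61+48)/444⌋ = ⌊3281/444⌋ − ⌊3220/444⌋ = 7 − 7 = 0
n=53: ⌊(54·61+48)/444⌋ − ⌊(53·61+48)/444⌋ = ⌊3342/444⌋ − ⌊3281/444⌋ = 7 − 7 = 0
n=54: ⌊(55·61+48)/444⌋ − ⌊(54·61+48)/444⌋ = ⌊3403/444⌋ − ⌊3342/444⌋ = 7 − 7 = 0
n=55: ⌊(56·61+48)/444⌋ − ⌊(55·61+48)/444⌋ = ⌊3464/444⌋ − ⌊3403/444⌋ = 7 − 7 = 0
n=56: ⌊(57·61+48)/444⌋ − ⌊(56·61+48)/444⌋ = ⌊3525/444⌋ − ⌊3464/444⌋ = 7 − 7 = 0
n=57: ⌊(58·61+48)/444⌋ − ⌊(57·61+48)/444⌋ = ⌊3586/444⌋ − ⌊3525/444⌋ = 8 − 7 = 1


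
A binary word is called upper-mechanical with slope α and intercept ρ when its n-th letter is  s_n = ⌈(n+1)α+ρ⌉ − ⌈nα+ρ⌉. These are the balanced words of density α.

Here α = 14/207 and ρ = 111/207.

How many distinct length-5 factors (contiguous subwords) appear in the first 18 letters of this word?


6

t_n = ⌈(n·14+111)/207⌉ for n = 0 … 18:
  n=0…9: ⌈111/207⌉=1 ⌈125/207⌉=1 ⌈139/207⌉=1 ⌈153/207⌉=1 ⌈167/207⌉=1 ⌈181/207⌉=1 ⌈195/207⌉=1 ⌈209/207⌉=2 ⌈223/207⌉=2 ⌈237/207⌉=2
  n=10…18: ⌈251/207⌉=2 ⌈265/207⌉=2 ⌈279/207⌉=2 ⌈293/207⌉=2 ⌈307/207⌉=2 ⌈321/207⌉=2 ⌈335/207⌉=2 ⌈349/207⌉=2 ⌈363/207⌉=2
s_n = t_(n+1) − t_n for n = 0 … 17 gives
prefix = 000000100000000000
slide a length-5 window over [0..4] … [13..17] (14 windows); first occurrence of each distinct factor:
  [  0..  4] 00000
  [  2..  6] 00001
  [  3..  7] 00010
  [  4..  8] 00100
  [  5..  9] 01000
  [  6.. 10] 10000
  (the other 8 windows repeat one of these)
distinct factors: {00000, 00001, 00010, 00100, 01000, 10000}
count = 6  (Sturmian bound for length 5 is 6)


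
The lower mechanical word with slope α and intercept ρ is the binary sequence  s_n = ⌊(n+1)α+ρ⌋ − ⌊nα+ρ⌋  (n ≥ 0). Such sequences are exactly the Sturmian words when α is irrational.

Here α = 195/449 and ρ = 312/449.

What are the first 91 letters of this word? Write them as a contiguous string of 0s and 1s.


1001010101001010100101010010101010010101001010100101010100101010010101001010101001010100101

n=0: ⌊(1·195+312)/449⌋ − ⌊(0·195+312)/449⌋ = ⌊507/449⌋ − ⌊312/449⌋ = 1 − 0 = 1
n=1: ⌊(2·195+312)/449⌋ − ⌊(1·195+312)/449⌋ = ⌊702/449⌋ − ⌊507/449⌋ = 1 − 1 = 0
n=2: ⌊(3·195+312)/449⌋ − ⌊(2·195+312)/449⌋ = ⌊897/449⌋ − ⌊702/449⌋ = 1 − 1 = 0
n=3: ⌊(4·195+312)/449⌋ − ⌊(3·195+312)/449⌋ = ⌊1092/449⌋ − ⌊897/449⌋ = 2 − 1 = 1
n=4: ⌊(5·195+312)/449⌋ − ⌊(4·195+312)/449⌋ = ⌊1287/449⌋ − ⌊1092/449⌋ = 2 − 2 = 0
n=5: ⌊(6·195+312)/449⌋ − ⌊(5·195+312)/449⌋ = ⌊1482/449⌋ − ⌊1287/449⌋ = 3 − 2 = 1
n=6: ⌊(7·195+312)/449⌋ − ⌊(6·195+312)/449⌋ = ⌊1677/449⌋ − ⌊1482/449⌋ = 3 − 3 = 0
n=7: ⌊(8·195+312)/449⌋ − ⌊(7·195+312)/449⌋ = ⌊1872/449⌋ − ⌊1677/449⌋ = 4 − 3 = 1
n=8: ⌊(9·195+312)/449⌋ − ⌊(8·195+312)/449⌋ = ⌊2067/449⌋ − ⌊1872/449⌋ = 4 − 4 = 0
n=9: ⌊(10·195+312)/449⌋ − ⌊(9·195+312)/449⌋ = ⌊2262/449⌋ − ⌊2067/449⌋ = 5 − 4 = 1
n=10: ⌊(11·195+312)/449⌋ − ⌊(10·195+312)/449⌋ = ⌊2457/449⌋ − ⌊2262/449⌋ = 5 − 5 = 0
n=11: ⌊(12·195+312)/449⌋ − ⌊(11·195+312)/449⌋ = ⌊2652/449⌋ − ⌊2457/449⌋ = 5 − 5 = 0
n=12: ⌊(13·195+312)/449⌋ − ⌊(12·195+312)/449⌋ = ⌊2847/449⌋ − ⌊2652/449⌋ = 6 − 5 = 1
n=13: ⌊(14·195+312)/449⌋ − ⌊(13·195+312)/449⌋ = ⌊3042/449⌋ − ⌊2847/449⌋ = 6 − 6 = 0
n=14: ⌊(15·195+312)/449⌋ − ⌊(14·195+312)/449⌋ = ⌊3237/449⌋ − ⌊3042/449⌋ = 7 − 6 = 1
n=15: ⌊(16·195+312)/449⌋ − ⌊(15·195+312)/449⌋ = ⌊3432/449⌋ − ⌊3237/449⌋ = 7 − 7 = 0
n=16: ⌊(17·195+312)/449⌋ − ⌊(16·195+312)/449⌋ = ⌊3627/449⌋ − ⌊3432/449⌋ = 8 − 7 = 1
n=17: ⌊(18·195+312)/449⌋ − ⌊(17·195+312)/449⌋ = ⌊3822/449⌋ − ⌊3627/449⌋ = 8 − 8 = 0
n=18: ⌊(19·195+312)/449⌋ − ⌊(18·195+312)/449⌋ = ⌊4017/449⌋ − ⌊3822/449⌋ = 8 − 8 = 0
n=19: ⌊(20·195+312)/449⌋ − ⌊(19·195+312)/449⌋ = ⌊4212/449⌋ − ⌊4017/449⌋ = 9 − 8 = 1
n=20: ⌊(21·195+312)/449⌋ − ⌊(20·195+312)/449⌋ = ⌊4407/449⌋ − ⌊4212/449⌋ = 9 − 9 = 0
n=21: ⌊(22·195+312)/449⌋ − ⌊(21·195+312)/449⌋ = ⌊4602/449⌋ − ⌊4407/449⌋ = 10 − 9 = 1
n=22: ⌊(23·195+312)/449⌋ − ⌊(22·195+312)/449⌋ = ⌊4797/449⌋ − ⌊4602/449⌋ = 10 − 10 = 0
n=23: ⌊(24·195+312)/449⌋ − ⌊(23·195+312)/449⌋ = ⌊4992/449⌋ − ⌊4797/449⌋ = 11 − 10 = 1
n=24: ⌊(25·195+312)/449⌋ − ⌊(24·195+312)/449⌋ = ⌊5187/449⌋ − ⌊4992/449⌋ = 11 − 11 = 0
n=25: ⌊(26·195+312)/449⌋ − ⌊(25·195+312)/449⌋ = ⌊5382/449⌋ − ⌊5187/449⌋ = 11 − 11 = 0
n=26: ⌊(27·195+312)/449⌋ − ⌊(26·195+312)/449⌋ = ⌊5577/449⌋ − ⌊5382/449⌋ = 12 − 11 = 1
n=27: ⌊(28·195+312)/449⌋ − ⌊(27·195+312)/449⌋ = ⌊5772/449⌋ − ⌊5577/449⌋ = 12 − 12 = 0
n=28: ⌊(29·195+312)/449⌋ − ⌊(28·195+312)/449⌋ = ⌊5967/449⌋ − ⌊5772/449⌋ = 13 − 12 = 1
n=29: ⌊(30·195+312)/449⌋ − ⌊(29·195+312)/449⌋ = ⌊6162/449⌋ − ⌊5967/449⌋ = 13 − 13 = 0
n=30: ⌊(31·195+312)/449⌋ − ⌊(30·195+312)/449⌋ = ⌊6357/449⌋ − ⌊6162/449⌋ = 14 − 13 = 1
n=31: ⌊(32·195+312)/449⌋ − ⌊(31·195+312)/449⌋ = ⌊6552/449⌋ − ⌊6357/449⌋ = 14 − 14 = 0
n=32: ⌊(33·195+312)/449⌋ − ⌊(32·195+312)/449⌋ = ⌊6747/449⌋ − ⌊6552/449⌋ = 15 − 14 = 1
n=33: ⌊(34·195+312)/449⌋ − ⌊(33·195+312)/449⌋ = ⌊6942/449⌋ − ⌊6747/449⌋ = 15 − 15 = 0
n=34: ⌊(35·195+312)/449⌋ − ⌊(34·195+312)/449⌋ = ⌊7137/449⌋ − ⌊6942/449⌋ = 15 − 15 = 0
n=35: ⌊(36·195+312)/449⌋ − ⌊(35·195+312)/449⌋ = ⌊7332/449⌋ − ⌊7137/449⌋ = 16 − 15 = 1
n=36: ⌊(37·195+312)/449⌋ − ⌊(36·195+312)/449⌋ = ⌊7527/449⌋ − ⌊7332/449⌋ = 16 − 16 = 0
n=37: ⌊(38·195+312)/449⌋ − ⌊(37·195+312)/449⌋ = ⌊7722/449⌋ − ⌊7527/449⌋ = 17 − 16 = 1
n=38: ⌊(39·195+312)/449⌋ − ⌊(38·195+312)/449⌋ = ⌊7917/449⌋ − ⌊7722/449⌋ = 17 − 17 = 0
n=39: ⌊(40·195+312)/449⌋ − ⌊(39·195+312)/449⌋ = ⌊8112/449⌋ − ⌊7917/449⌋ = 18 − 17 = 1
n=40: ⌊(41·195+312)/449⌋ − ⌊(40·195+312)/449⌋ = ⌊8307/449⌋ − ⌊8112/449⌋ = 18 − 18 = 0
n=41: ⌊(42·195+312)/449⌋ − ⌊(41·195+312)/449⌋ = ⌊8502/449⌋ − ⌊8307/449⌋ = 18 − 18 = 0
n=42: ⌊(43·195+312)/449⌋ − ⌊(42·195+312)/449⌋ = ⌊8697/449⌋ − ⌊8502/449⌋ = 19 − 18 = 1
n=43: ⌊(44·195+312)/449⌋ − ⌊(43·195+312)/449⌋ = ⌊8892/449⌋ − ⌊8697/449⌋ = 19 − 19 = 0
n=44: ⌊(45·195+312)/449⌋ − ⌊(44·195+312)/449⌋ = ⌊9087/449⌋ − ⌊8892/449⌋ = 20 − 19 = 1
n=45: ⌊(46·195+312)/449⌋ − ⌊(45·195+312)/449⌋ = ⌊9282/449⌋ − ⌊9087/449⌋ = 20 − 20 = 0
n=46: ⌊(47·195+312)/449⌋ − ⌊(46·195+312)/449⌋ = ⌊9477/449⌋ − ⌊9282/449⌋ = 21 − 20 = 1
n=47: ⌊(48·195+312)/449⌋ − ⌊(47·195+312)/449⌋ = ⌊9672/449⌋ − ⌊9477/449⌋ = 21 − 21 = 0
n=48: ⌊(49·195+312)/449⌋ − ⌊(48·195+312)/449⌋ = ⌊9867/449⌋ − ⌊9672/449⌋ = 21 − 21 = 0
n=49: ⌊(50·195+312)/449⌋ − ⌊(49·195+312)/449⌋ = ⌊10062/449⌋ − ⌊9867/449⌋ = 22 − 21 = 1
n=50: ⌊(51·195+312)/449⌋ − ⌊(50·195+312)/449⌋ = ⌊10257/449⌋ − ⌊10062/449⌋ = 22 − 22 = 0
n=51: ⌊(52·195+312)/449⌋ − ⌊(51·195+312)/449⌋ = ⌊10452/449⌋ − ⌊10257/449⌋ = 23 − 22 = 1
n=52: ⌊(53·195+312)/449⌋ − ⌊(52·195+312)/449⌋ = ⌊10647/449⌋ − ⌊10452/449⌋ = 23 − 23 = 0
n=53: ⌊(54·195+312)/449⌋ − ⌊(53·195+312)/449⌋ = ⌊10842/449⌋ − ⌊10647/449⌋ = 24 − 23 = 1
n=54: ⌊(55·195+312)/449⌋ − ⌊(54·195+312)/449⌋ = ⌊11037/449⌋ − ⌊10842/449⌋ = 24 − 24 = 0
n=55: ⌊(56·195+312)/449⌋ − ⌊(55·195+312)/449⌋ = ⌊11232/449⌋ − ⌊11037/449⌋ = 25 − 24 = 1
n=56: ⌊(57·195+312)/449⌋ − ⌊(56·195+312)/449⌋ = ⌊11427/449⌋ − ⌊11232/449⌋ = 25 − 25 = 0
n=57: ⌊(58·195+312)/449⌋ − ⌊(57·195+312)/449⌋ = ⌊11622/449⌋ − ⌊11427/449⌋ = 25 − 25 = 0
n=58: ⌊(59·195+312)/449⌋ − ⌊(58·195+312)/449⌋ = ⌊11817/449⌋ − ⌊11622/449⌋ = 26 − 25 = 1
n=59: ⌊(60·195+312)/449⌋ − ⌊(59·195+312)/449⌋ = ⌊12012/449⌋ − ⌊11817/449⌋ = 26 − 26 = 0
n=60: ⌊(61·195+312)/449⌋ − ⌊(60·195+312)/449⌋ = ⌊12207/449⌋ − ⌊12012/449⌋ = 27 − 26 = 1
n=61: ⌊(62·195+312)/449⌋ − ⌊(61·195+312)/449⌋ = ⌊12402/449⌋ − ⌊12207/449⌋ = 27 − 27 = 0
n=62: ⌊(63·195+312)/449⌋ − ⌊(62·195+312)/449⌋ = ⌊12597/449⌋ − ⌊12402/449⌋ = 28 − 27 = 1
n=63: ⌊(64·195+312)/449⌋ − ⌊(63·195+312)/449⌋ = ⌊12792/449⌋ − ⌊12597/449⌋ = 28 − 28 = 0
n=64: ⌊(65·195+312)/449⌋ − ⌊(64·195+312)/449⌋ = ⌊12987/449⌋ − ⌊12792/449⌋ = 28 − 28 = 0
n=65: ⌊(66·195+312)/449⌋ − ⌊(65·195+312)/449⌋ = ⌊13182/449⌋ − ⌊12987/449⌋ = 29 − 28 = 1
n=66: ⌊(67·195+312)/449⌋ − ⌊(66·195+312)/449⌋ = ⌊13377/449⌋ − ⌊13182/449⌋ = 29 − 29 = 0
n=67: ⌊(68·195+312)/449⌋ − ⌊(67·195+312)/449⌋ = ⌊13572/449⌋ − ⌊13377/449⌋ = 30 − 29 = 1
n=68: ⌊(69·195+312)/449⌋ − ⌊(68·195+312)/449⌋ = ⌊13767/449⌋ − ⌊13572/449⌋ = 30 − 30 = 0
n=69: ⌊(70·195+312)/449⌋ − ⌊(69·195+312)/449⌋ = ⌊13962/449⌋ − ⌊13767/449⌋ = 31 − 30 = 1
n=70: ⌊(71·195+312)/449⌋ − ⌊(70·195+312)/449⌋ = ⌊14157/449⌋ − ⌊13962/449⌋ = 31 − 31 = 0
n=71: ⌊(72·195+312)/449⌋ − ⌊(71·195+312)/449⌋ = ⌊14352/449⌋ − ⌊14157/449⌋ = 31 − 31 = 0
n=72: ⌊(73·195+312)/449⌋ − ⌊(72·195+312)/449⌋ = ⌊14547/449⌋ − ⌊14352/449⌋ = 32 − 31 = 1
n=73: ⌊(74·195+312)/449⌋ − ⌊(73·195+312)/449⌋ = ⌊14742/449⌋ − ⌊14547/449⌋ = 32 − 32 = 0
n=74: ⌊(75·195+312)/449⌋ − ⌊(74·195+312)/449⌋ = ⌊14937/449⌋ − ⌊14742/449⌋ = 33 − 32 = 1
n=75: ⌊(76·195+312)/449⌋ − ⌊(75·195+312)/449⌋ = ⌊15132/449⌋ − ⌊14937/449⌋ = 33 − 33 = 0
n=76: ⌊(77·195+312)/449⌋ − ⌊(76·195+312)/449⌋ = ⌊15327/449⌋ − ⌊15132/449⌋ = 34 − 33 = 1
n=77: ⌊(78·195+312)/449⌋ − ⌊(77·195+312)/449⌋ = ⌊15522/449⌋ − ⌊15327/449⌋ = 34 − 34 = 0
n=78: ⌊(79·195+312)/449⌋ − ⌊(78·195+312)/449⌋ = ⌊15717/449⌋ − ⌊15522/449⌋ = 35 − 34 = 1
n=79: ⌊(80·195+312)/449⌋ − ⌊(79·195+312)/449⌋ = ⌊15912/449⌋ − ⌊15717/449⌋ = 35 − 35 = 0
n=80: ⌊(81·195+312)/449⌋ − ⌊(80·195+312)/449⌋ = ⌊16107/449⌋ − ⌊15912/449⌋ = 35 − 35 = 0
n=81: ⌊(82·195+312)/449⌋ − ⌊(81·195+312)/449⌋ = ⌊16302/449⌋ − ⌊16107/449⌋ = 36 − 35 = 1
n=82: ⌊(83·195+312)/449⌋ − ⌊(82·195+312)/449⌋ = ⌊16497/449⌋ − ⌊16302/449⌋ = 36 − 36 = 0
n=83: ⌊(84·195+312)/449⌋ − ⌊(83·195+312)/449⌋ = ⌊16692/449⌋ − ⌊16497/449⌋ = 37 − 36 = 1
n=84: ⌊(85·195+312)/449⌋ − ⌊(84·195+312)/449⌋ = ⌊16887/449⌋ − ⌊16692/449⌋ = 37 − 37 = 0
n=85: ⌊(86·195+312)/449⌋ − ⌊(85·195+312)/449⌋ = ⌊17082/449⌋ − ⌊16887/449⌋ = 38 − 37 = 1
n=86: ⌊(87·195+312)/449⌋ − ⌊(86·195+312)/449⌋ = ⌊17277/449⌋ − ⌊17082/449⌋ = 38 − 38 = 0
n=87: ⌊(88·195+312)/449⌋ − ⌊(87·195+312)/449⌋ = ⌊17472/449⌋ − ⌊17277/449⌋ = 38 − 38 = 0
n=88: ⌊(89·195+312)/449⌋ − ⌊(88·195+312)/449⌋ = ⌊17667/449⌋ − ⌊17472/449⌋ = 39 − 38 = 1
n=89: ⌊(90·195+312)/449⌋ − ⌊(89·195+312)/449⌋ = ⌊17862/449⌋ − ⌊17667/449⌋ = 39 − 39 = 0
n=90: ⌊(91·195+312)/449⌋ − ⌊(90·195+312)/449⌋ = ⌊18057/449⌋ − ⌊17862/449⌋ = 40 − 39 = 1
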